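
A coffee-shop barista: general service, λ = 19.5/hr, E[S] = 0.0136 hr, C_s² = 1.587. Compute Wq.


ρ = λ·E[S] = 19.5·0.0136 = 0.2652
E[S²] = E[S]²(1+C_s²) = 0.0136²·(1+1.587) = 0.0004785
Wq = λ·E[S²]/(2(1−ρ)) = 19.5·0.0004785/(2·0.7348) = 0.006349 hr

Final: 0.006349 hr


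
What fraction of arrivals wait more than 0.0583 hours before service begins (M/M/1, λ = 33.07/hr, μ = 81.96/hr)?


ρ = 33.07/81.96 = 0.4035
P(Wq > t) = ρ·e^{−(μ−λ)t} = 0.4035·e^{−2.8503}
= 0.4035·0.057828 = 0.023333

Final: 0.023333


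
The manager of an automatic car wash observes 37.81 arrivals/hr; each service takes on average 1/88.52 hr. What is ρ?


ρ = λ/μ = 37.81/88.52 = 0.4271

Final: 0.4271


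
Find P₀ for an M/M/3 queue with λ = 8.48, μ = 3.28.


a = λ/μ = 8.48/3.28 = 2.5854; ρ = a/c = 0.8618
Σ_{k=0}^{2} a^k/k! (terms k=0..2) = 1.00000 + 2.58537 + 3.34206 = 6.92742
Tail: a^3/(3!(1−ρ)) = 17.28089/(6·0.1382) = 20.83872
P₀ = 1/(6.92742 + 20.83872) = 1/27.76614 = 0.036015

Final: 0.036015


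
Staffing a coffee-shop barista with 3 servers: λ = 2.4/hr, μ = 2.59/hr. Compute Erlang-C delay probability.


a = λ/μ = 0.9266; ρ = a/3 = 0.3089
P₀ = 0.392487 (from M/M/c formula)
C(c,a) = [a^c/(c!(1−ρ))]·P₀ = [0.79567/(6·0.6911)]·0.392487
= 0.19188·0.392487 = 0.075311

Final: 0.075311


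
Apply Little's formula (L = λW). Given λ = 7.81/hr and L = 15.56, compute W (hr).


W = L/λ = 15.56/7.81 = 1.9923 hr

Final: 1.9923 hr


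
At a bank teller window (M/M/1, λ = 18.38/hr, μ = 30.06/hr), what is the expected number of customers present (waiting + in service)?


ρ = λ/μ = 18.38/30.06 = 0.6114
L = ρ/(1−ρ) = 0.6114/(1 − 0.6114) = 0.6114/0.3886 = 1.5736

Final: 1.5736


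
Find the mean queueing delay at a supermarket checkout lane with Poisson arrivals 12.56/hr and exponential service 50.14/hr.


ρ = 12.56/50.14 = 0.2505
Wq = ρ/(μ−λ) = 0.2505/(50.14 − 12.56) = 0.2505/37.58 = 0.006666 hr

Final: 0.006666 hr


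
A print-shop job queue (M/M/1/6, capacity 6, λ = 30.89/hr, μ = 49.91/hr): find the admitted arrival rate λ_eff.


ρ = 0.6189; P_K = (1−ρ)ρ^6/(1−ρ^7) = 0.022191
λ_eff = λ(1 − P_K) = 30.89·(1 − 0.022191) = 30.89·0.977809 = 30.2045 /hr

Final: 30.2045 /hr


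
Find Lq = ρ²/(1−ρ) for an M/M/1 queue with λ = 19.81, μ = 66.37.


ρ = 19.81/66.37 = 0.2985
Lq = ρ²/(1−ρ) = 0.08909/0.7015 = 0.1270

Final: 0.1270


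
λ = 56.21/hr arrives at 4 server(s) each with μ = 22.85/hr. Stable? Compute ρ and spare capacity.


Total capacity cμ = 4·22.85 = 91.40/hr
ρ = λ/(cμ) = 56.21/91.40 = 0.6150
Stable ⇔ ρ < 1: YES
Spare capacity = cμ − λ = 91.40 − 56.21 = 35.19/hr

Final: ρ = 0.6150; stable; margin = 35.19/hr


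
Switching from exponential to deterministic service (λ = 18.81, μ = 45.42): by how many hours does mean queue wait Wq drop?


ρ = 18.81/45.42 = 0.4141
Wq(M/M/1) = ρ/(μ−λ) = 0.4141/26.61 = 0.01556 hr
Wq(M/D/1) = ρ/(2(μ−λ)) = 0.007782 hr
Savings = 0.01556 − 0.007782 = 0.007782 hr

Final: 0.007782 hr


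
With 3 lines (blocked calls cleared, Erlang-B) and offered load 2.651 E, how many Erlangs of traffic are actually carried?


B(3,2.651) = 0.302348 (Erlang-B)
Carried load = a(1 − B) = 2.651·(1 − 0.302348) = 2.651·0.697652 = 1.8495 E

Final: 1.8495 Erlangs


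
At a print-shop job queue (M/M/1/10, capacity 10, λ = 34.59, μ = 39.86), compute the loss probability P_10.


ρ = λ/μ = 34.59/39.86 = 0.8678
P_K = (1−ρ)ρ^K/(1−ρ^(K+1)) = (0.1322·0.242177)/(1 − 0.210158)
= 0.032019/0.789842 = 0.040538

Final: 0.040538


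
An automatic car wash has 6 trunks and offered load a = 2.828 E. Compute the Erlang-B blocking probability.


B(c,a) = (a^c/c!) / Σ_{k=0}^{c} a^k/k!
a^6/6! = 0.710467
Σ terms (k=0..6): 1.00000 + 2.82800 + 3.99879 + 3.76953 + 2.66506 + 1.50736 + 0.71047 = 16.479199
B = 0.710467/16.479199 = 0.043113

Final: 0.043113


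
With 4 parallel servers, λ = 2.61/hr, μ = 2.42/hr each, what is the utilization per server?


ρ = λ/(cμ) = 2.61/(4·2.42) = 2.61/9.68 = 0.2696

Final: 0.2696


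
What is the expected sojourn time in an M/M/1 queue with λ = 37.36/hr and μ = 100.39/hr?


W = 1/(μ−λ) = 1/(100.39 − 37.36) = 1/63.03 = 0.01587 hr

Final: 0.01587 hr


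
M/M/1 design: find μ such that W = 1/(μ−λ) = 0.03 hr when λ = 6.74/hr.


W = 1/(μ−λ) ⇒ μ − λ = 1/W = 1/0.03 = 33.3333
μ = λ + 1/W = 6.74 + 33.3333 = 40.0733 per hr

Final: 40.0733 /hr


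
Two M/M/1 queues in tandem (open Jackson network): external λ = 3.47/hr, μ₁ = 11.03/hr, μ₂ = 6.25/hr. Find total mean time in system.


Each node sees arrival rate λ = 3.47/hr (tandem ⇒ throughput preserved).
W₁ = 1/(μ₁−λ) = 1/(11.03−3.47) = 0.13228 hr
W₂ = 1/(μ₂−λ) = 1/(6.25−3.47) = 0.35971 hr
W_total = W₁ + W₂ = 0.13228 + 0.35971 = 0.49199 hr

Final: 0.49199 hr


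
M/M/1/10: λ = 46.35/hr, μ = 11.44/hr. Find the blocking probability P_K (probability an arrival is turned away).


ρ = λ/μ = 46.35/11.44 = 4.0516
P_K = (1−ρ)ρ^K/(1−ρ^(K+1)) = (-3.0516·1191892.646156)/(1 − 4829040.572495)
= -3637147.926339/-4829039.572495 = 0.753182

Final: 0.753182


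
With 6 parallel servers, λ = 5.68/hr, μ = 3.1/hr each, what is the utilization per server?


ρ = λ/(cμ) = 5.68/(6·3.1) = 5.68/18.60 = 0.3054

Final: 0.3054


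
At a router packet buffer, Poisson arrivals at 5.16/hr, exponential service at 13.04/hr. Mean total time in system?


W = 1/(μ−λ) = 1/(13.04 − 5.16) = 1/7.88 = 0.1269 hr

Final: 0.1269 hr


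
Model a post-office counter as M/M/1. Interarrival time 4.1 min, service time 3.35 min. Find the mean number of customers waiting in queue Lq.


λ = 60/4.1 = 14.6341 /hr
μ = 60/3.35 = 17.9104 /hr
ρ = λ/μ = 14.6341/17.9104 = 0.8171
Lq = ρ²/(1−ρ) = 0.6676/0.1829 = 3.6496

Final: 3.6496


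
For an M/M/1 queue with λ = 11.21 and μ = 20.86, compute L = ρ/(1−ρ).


ρ = λ/μ = 11.21/20.86 = 0.5374
L = ρ/(1−ρ) = 0.5374/(1 − 0.5374) = 0.5374/0.4626 = 1.1617

Final: 1.1617


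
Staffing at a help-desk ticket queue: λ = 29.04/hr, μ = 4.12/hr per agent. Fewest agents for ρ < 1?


Stability requires cμ > λ ⇔ c > λ/μ.
λ/μ = 29.04/4.12 = 7.0485
Minimum integer c = ⌊7.0485⌋ + 1 = 8
Check: 8·4.12 = 32.96 > 29.04, while 7·4.12 = 28.84 ≤ 29.04

Final: 8 servers


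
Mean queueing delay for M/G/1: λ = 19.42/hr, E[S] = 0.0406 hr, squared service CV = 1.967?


ρ = λ·E[S] = 19.42·0.0406 = 0.7885
E[S²] = E[S]²(1+C_s²) = 0.0406²·(1+1.967) = 0.004891
Wq = λ·E[S²]/(2(1−ρ)) = 19.42·0.004891/(2·0.2115) = 0.22448 hr

Final: 0.22448 hr


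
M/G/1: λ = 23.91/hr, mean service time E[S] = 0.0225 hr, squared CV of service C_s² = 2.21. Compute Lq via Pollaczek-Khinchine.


ρ = λ·E[S] = 23.91·0.0225 = 0.5380
Lq = ρ²(1+C_s²)/(2(1−ρ)) = 0.2894·(1+2.21)/(2·0.4620)
= 0.2894·3.2100/0.9241 = 1.00539

Final: 1.00539


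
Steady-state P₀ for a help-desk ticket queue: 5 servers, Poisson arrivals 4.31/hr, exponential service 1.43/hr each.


a = λ/μ = 4.31/1.43 = 3.0140; ρ = a/c = 0.6028
Σ_{k=0}^{4} a^k/k! (terms k=0..4) = 1.00000 + 3.01399 + 4.54206 + 4.56323 + 3.43838 = 16.55765
Tail: a^5/(5!(1−ρ)) = 248.71740/(120·0.3972) = 5.21810
P₀ = 1/(16.55765 + 5.21810) = 1/21.77575 = 0.045923

Final: 0.045923


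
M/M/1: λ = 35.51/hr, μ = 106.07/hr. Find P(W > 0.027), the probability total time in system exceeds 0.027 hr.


W ~ Exponential(μ−λ) for M/M/1.
μ − λ = 106.07 − 35.51 = 70.5600
P(W > t) = e^{−(μ−λ)t} = e^{−1.9051} = 0.148805

Final: 0.148805


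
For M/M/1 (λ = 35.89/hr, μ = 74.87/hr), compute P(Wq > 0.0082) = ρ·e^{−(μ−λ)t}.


ρ = 35.89/74.87 = 0.4794
P(Wq > t) = ρ·e^{−(μ−λ)t} = 0.4794·e^{−0.3196}
= 0.4794·0.726413 = 0.348217

Final: 0.348217


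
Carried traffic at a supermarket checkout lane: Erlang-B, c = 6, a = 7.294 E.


B(6,7.294) = 0.349339 (Erlang-B)
Carried load = a(1 − B) = 7.294·(1 − 0.349339) = 7.294·0.650661 = 4.7459 E

Final: 4.7459 Erlangs


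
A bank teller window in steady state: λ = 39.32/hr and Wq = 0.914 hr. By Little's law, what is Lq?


Lq = λWq = 39.32·0.914 = 35.9385

Final: 35.9385


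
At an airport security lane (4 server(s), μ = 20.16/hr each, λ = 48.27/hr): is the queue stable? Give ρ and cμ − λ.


Total capacity cμ = 4·20.16 = 80.64/hr
ρ = λ/(cμ) = 48.27/80.64 = 0.5986
Stable ⇔ ρ < 1: YES
Spare capacity = cμ − λ = 80.64 − 48.27 = 32.37/hr

Final: ρ = 0.5986; stable; margin = 32.37/hr


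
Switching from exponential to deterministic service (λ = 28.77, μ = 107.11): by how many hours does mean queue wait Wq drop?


ρ = 28.77/107.11 = 0.2686
Wq(M/M/1) = ρ/(μ−λ) = 0.2686/78.34 = 0.003429 hr
Wq(M/D/1) = ρ/(2(μ−λ)) = 0.001714 hr
Savings = 0.003429 − 0.001714 = 0.001714 hr

Final: 0.001714 hr


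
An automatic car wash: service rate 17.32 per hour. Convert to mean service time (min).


Mean service time = 1/μ = 1/17.32 hour = 0.05774 hour
In minutes: 0.05774 × 60 = 3.4642 min

Final: 3.4642 min


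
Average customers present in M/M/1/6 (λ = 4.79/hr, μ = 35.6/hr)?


ρ = 4.79/35.6 = 0.1346
L = ρ[1 − (K+1)ρ^K + Kρ^(K+1)] / [(1−ρ)(1−ρ^(K+1))]
Numerator: 0.1346·(1 − 7·0.000005934 + 6·0.0000007984) = 0.134546
Denominator: (0.8654)·(0.999999) = 0.865449
L = 0.134546/0.865449 = 0.1555

Final: 0.1555


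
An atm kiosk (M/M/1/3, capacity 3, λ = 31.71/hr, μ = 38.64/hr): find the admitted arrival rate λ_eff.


ρ = 0.8207; P_K = (1−ρ)ρ^3/(1−ρ^4) = 0.181398
λ_eff = λ(1 − P_K) = 31.71·(1 − 0.181398) = 31.71·0.818602 = 25.9579 /hr

Final: 25.9579 /hr


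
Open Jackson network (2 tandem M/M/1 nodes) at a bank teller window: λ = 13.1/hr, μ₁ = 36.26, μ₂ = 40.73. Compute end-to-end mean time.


Each node sees arrival rate λ = 13.1/hr (tandem ⇒ throughput preserved).
W₁ = 1/(μ₁−λ) = 1/(36.26−13.1) = 0.04318 hr
W₂ = 1/(μ₂−λ) = 1/(40.73−13.1) = 0.03619 hr
W_total = W₁ + W₂ = 0.04318 + 0.03619 = 0.07937 hr

Final: 0.07937 hr


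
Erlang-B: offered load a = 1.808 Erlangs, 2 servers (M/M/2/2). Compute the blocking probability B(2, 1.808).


B(c,a) = (a^c/c!) / Σ_{k=0}^{c} a^k/k!
a^2/2! = 1.634432
Σ terms (k=0..2): 1.00000 + 1.80800 + 1.63443 = 4.442432
B = 1.634432/4.442432 = 0.367914

Final: 0.367914


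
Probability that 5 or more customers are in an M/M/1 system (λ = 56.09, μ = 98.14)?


ρ = 56.09/98.14 = 0.5715
P(N ≥ n) = ρ^n = 0.5715^5 = 0.060981

Final: 0.060981


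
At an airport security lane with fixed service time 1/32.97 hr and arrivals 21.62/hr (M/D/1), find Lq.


ρ = 21.62/32.97 = 0.6557
M/D/1: Lq = ρ²/(2(1−ρ)) = 0.4300/(2·0.3443) = 0.62455

Final: 0.62455


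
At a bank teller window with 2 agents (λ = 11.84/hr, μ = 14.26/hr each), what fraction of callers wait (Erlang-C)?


a = λ/μ = 0.8303; ρ = a/2 = 0.4151
P₀ = 0.413280 (from M/M/c formula)
C(c,a) = [a^c/(c!(1−ρ))]·P₀ = [0.68939/(2·0.5849)]·0.413280
= 0.58937·0.413280 = 0.243575

Final: 0.243575


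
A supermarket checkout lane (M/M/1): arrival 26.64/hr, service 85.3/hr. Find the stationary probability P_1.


ρ = 26.64/85.3 = 0.3123
P_n = (1−ρ)·ρ^n = (1 − 0.3123)·0.3123^1 = 0.6877·0.312309 = 0.214772

Final: 0.214772


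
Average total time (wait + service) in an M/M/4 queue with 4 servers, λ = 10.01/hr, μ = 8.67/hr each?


a = 1.1546; ρ = 0.2886; P₀ = 0.314304
Lq = P₀·a^c·ρ/(c!(1−ρ)²) = 0.01327
Wq = Lq/λ = 0.01327/10.01 = 0.001326 hr
W = Wq + 1/μ = 0.001326 + 0.11534 = 0.11667 hr

Final: 0.11667 hr


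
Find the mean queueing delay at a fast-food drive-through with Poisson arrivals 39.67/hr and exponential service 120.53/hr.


ρ = 39.67/120.53 = 0.3291
Wq = ρ/(μ−λ) = 0.3291/(120.53 − 39.67) = 0.3291/80.86 = 0.004070 hr

Final: 0.004070 hr


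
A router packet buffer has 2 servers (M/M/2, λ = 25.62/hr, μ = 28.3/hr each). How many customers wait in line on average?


a = λ/μ = 0.9053; ρ = a/2 = 0.4527
P₀ = 0.376794
Lq = P₀·a^c·ρ / (c!·(1−ρ)²) = 0.376794·0.81957·0.4527/(2·0.29959)
= 0.23329

Final: 0.23329


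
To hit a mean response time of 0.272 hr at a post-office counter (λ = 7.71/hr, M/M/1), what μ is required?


W = 1/(μ−λ) ⇒ μ − λ = 1/W = 1/0.272 = 3.6765
μ = λ + 1/W = 7.71 + 3.6765 = 11.3865 per hr

Final: 11.3865 /hr


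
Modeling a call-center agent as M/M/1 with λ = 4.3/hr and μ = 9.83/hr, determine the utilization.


ρ = λ/μ = 4.3/9.83 = 0.4374

Final: 0.4374


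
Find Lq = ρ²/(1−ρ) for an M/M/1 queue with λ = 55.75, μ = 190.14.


ρ = 55.75/190.14 = 0.2932
Lq = ρ²/(1−ρ) = 0.08597/0.7068 = 0.1216

Final: 0.1216


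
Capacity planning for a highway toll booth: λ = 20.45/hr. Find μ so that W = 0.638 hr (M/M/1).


W = 1/(μ−λ) ⇒ μ − λ = 1/W = 1/0.638 = 1.5674
μ = λ + 1/W = 20.45 + 1.5674 = 22.0174 per hr

Final: 22.0174 /hr


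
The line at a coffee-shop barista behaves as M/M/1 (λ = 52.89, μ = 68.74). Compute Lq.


ρ = 52.89/68.74 = 0.7694
Lq = ρ²/(1−ρ) = 0.5920/0.2306 = 2.5675

Final: 2.5675


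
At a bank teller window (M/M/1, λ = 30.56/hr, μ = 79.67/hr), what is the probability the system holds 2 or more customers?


ρ = 30.56/79.67 = 0.3836
P(N ≥ n) = ρ^n = 0.3836^2 = 0.147135

Final: 0.147135


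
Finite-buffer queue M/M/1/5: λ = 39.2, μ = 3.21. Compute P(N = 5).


ρ = λ/μ = 39.2/3.21 = 12.2118
P_K = (1−ρ)ρ^K/(1−ρ^(K+1)) = (-11.2118·271584.620707)/(1 − 3316547.393055)
= -3044962.772348/-3316546.393055 = 0.918113

Final: 0.918113


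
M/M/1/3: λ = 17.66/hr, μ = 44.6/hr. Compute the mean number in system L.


ρ = 17.66/44.6 = 0.3960
L = ρ[1 − (K+1)ρ^K + Kρ^(K+1)] / [(1−ρ)(1−ρ^(K+1))]
Numerator: 0.3960·(1 − 4·0.062082 + 3·0.024582) = 0.326836
Denominator: (0.6040)·(0.975418) = 0.589187
L = 0.326836/0.589187 = 0.5547

Final: 0.5547


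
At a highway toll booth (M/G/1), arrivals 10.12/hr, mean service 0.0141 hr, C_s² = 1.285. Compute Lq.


ρ = λ·E[S] = 10.12·0.0141 = 0.1427
Lq = ρ²(1+C_s²)/(2(1−ρ)) = 0.02036·(1+1.285)/(2·0.8573)
= 0.02036·2.2850/1.7146 = 0.02713

Final: 0.02713


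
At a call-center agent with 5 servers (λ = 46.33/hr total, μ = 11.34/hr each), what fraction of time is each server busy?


ρ = λ/(cμ) = 46.33/(5·11.34) = 46.33/56.70 = 0.8171

Final: 0.8171


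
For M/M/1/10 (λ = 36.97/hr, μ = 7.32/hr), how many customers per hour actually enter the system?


ρ = 5.0505; P_K = (1−ρ)ρ^10/(1−ρ^11) = 0.802002
λ_eff = λ(1 − P_K) = 36.97·(1 − 0.802002) = 36.97·0.197998 = 7.3200 /hr

Final: 7.3200 /hr


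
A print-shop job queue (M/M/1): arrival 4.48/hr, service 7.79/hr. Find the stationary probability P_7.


ρ = 4.48/7.79 = 0.5751
P_n = (1−ρ)·ρ^n = (1 − 0.5751)·0.5751^7 = 0.4249·0.020806 = 0.008840

Final: 0.008840


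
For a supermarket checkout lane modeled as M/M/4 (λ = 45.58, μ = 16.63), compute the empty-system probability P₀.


a = λ/μ = 45.58/16.63 = 2.7408; ρ = a/c = 0.6852
Σ_{k=0}^{3} a^k/k! (terms k=0..3) = 1.00000 + 2.74083 + 3.75607 + 3.43159 = 10.92849
Tail: a^4/(4!(1−ρ)) = 56.43237/(24·0.3148) = 7.46952
P₀ = 1/(10.92849 + 7.46952) = 1/18.39801 = 0.054354

Final: 0.054354


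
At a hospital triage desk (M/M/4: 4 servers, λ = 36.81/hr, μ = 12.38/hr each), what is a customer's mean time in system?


a = 2.9733; ρ = 0.7433; P₀ = 0.039272
Lq = P₀·a^c·ρ/(c!(1−ρ)²) = 1.44315
Wq = Lq/λ = 1.44315/36.81 = 0.03921 hr
W = Wq + 1/μ = 0.03921 + 0.08078 = 0.11998 hr

Final: 0.11998 hr


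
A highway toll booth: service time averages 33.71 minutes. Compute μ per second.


μ = 1/(service time) in consistent units.
1 second = 0.0166667 min, so μ = 0.0166667/33.71 = 0.0004944 per second

Final: 0.0004944 /sec


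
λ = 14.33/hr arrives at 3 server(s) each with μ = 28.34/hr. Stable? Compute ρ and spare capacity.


Total capacity cμ = 3·28.34 = 85.02/hr
ρ = λ/(cμ) = 14.33/85.02 = 0.1685
Stable ⇔ ρ < 1: YES
Spare capacity = cμ − λ = 85.02 − 14.33 = 70.69/hr

Final: ρ = 0.1685; stable; margin = 70.69/hr


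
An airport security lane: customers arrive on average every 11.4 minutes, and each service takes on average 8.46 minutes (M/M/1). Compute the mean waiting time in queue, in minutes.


λ = 60/11.4 = 5.2632 /hr
μ = 60/8.46 = 7.0922 /hr
ρ = λ/μ = 5.2632/7.0922 = 0.7421
Wq = ρ/(μ−λ) = 0.7421/(7.0922−5.2632) = 0.40573 hr
In minutes: 0.40573·60 = 24.344 min

Final: 24.344 min


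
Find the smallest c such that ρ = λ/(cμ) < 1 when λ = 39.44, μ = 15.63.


Stability requires cμ > λ ⇔ c > λ/μ.
λ/μ = 39.44/15.63 = 2.5234
Minimum integer c = ⌊2.5234⌋ + 1 = 3
Check: 3·15.63 = 46.89 > 39.44, while 2·15.63 = 31.26 ≤ 39.44

Final: 3 servers


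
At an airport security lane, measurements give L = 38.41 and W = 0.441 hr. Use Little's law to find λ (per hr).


λ = L/W = 38.41/0.441 = 87.0975 /hr

Final: 87.0975 /hr


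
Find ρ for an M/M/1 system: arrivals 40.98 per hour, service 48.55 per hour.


ρ = λ/μ = 40.98/48.55 = 0.8441

Final: 0.8441


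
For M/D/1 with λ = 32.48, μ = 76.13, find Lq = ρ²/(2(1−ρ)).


ρ = 32.48/76.13 = 0.4266
M/D/1: Lq = ρ²/(2(1−ρ)) = 0.1820/(2·0.5734) = 0.15873

Final: 0.15873


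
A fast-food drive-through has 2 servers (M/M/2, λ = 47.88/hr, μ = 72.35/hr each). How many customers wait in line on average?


a = λ/μ = 0.6618; ρ = a/2 = 0.3309
P₀ = 0.502752
Lq = P₀·a^c·ρ / (c!·(1−ρ)²) = 0.502752·0.43796·0.3309/(2·0.44771)
= 0.08137

Final: 0.08137


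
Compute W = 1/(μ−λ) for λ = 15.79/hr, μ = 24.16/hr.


W = 1/(μ−λ) = 1/(24.16 − 15.79) = 1/8.37 = 0.1195 hr

Final: 0.1195 hr


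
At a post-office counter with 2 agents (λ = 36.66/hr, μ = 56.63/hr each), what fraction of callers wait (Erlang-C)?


a = λ/μ = 0.6474; ρ = a/2 = 0.3237
P₀ = 0.510939 (from M/M/c formula)
C(c,a) = [a^c/(c!(1−ρ))]·P₀ = [0.41908/(2·0.6763)]·0.510939
= 0.30982·0.510939 = 0.158299

Final: 0.158299


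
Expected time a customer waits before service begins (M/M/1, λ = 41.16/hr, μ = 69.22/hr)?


ρ = 41.16/69.22 = 0.5946
Wq = ρ/(μ−λ) = 0.5946/(69.22 − 41.16) = 0.5946/28.06 = 0.02119 hr

Final: 0.02119 hr


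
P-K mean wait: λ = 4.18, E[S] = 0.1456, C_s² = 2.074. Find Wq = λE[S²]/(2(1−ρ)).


ρ = λ·E[S] = 4.18·0.1456 = 0.6086
E[S²] = E[S]²(1+C_s²) = 0.1456²·(1+2.074) = 0.065167
Wq = λ·E[S²]/(2(1−ρ)) = 4.18·0.065167/(2·0.3914) = 0.34799 hr

Final: 0.34799 hr


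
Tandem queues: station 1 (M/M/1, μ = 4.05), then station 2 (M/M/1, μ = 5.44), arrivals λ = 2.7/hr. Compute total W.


Each node sees arrival rate λ = 2.7/hr (tandem ⇒ throughput preserved).
W₁ = 1/(μ₁−λ) = 1/(4.05−2.7) = 0.74074 hr
W₂ = 1/(μ₂−λ) = 1/(5.44−2.7) = 0.36496 hr
W_total = W₁ + W₂ = 0.74074 + 0.36496 = 1.10570 hr

Final: 1.10570 hr


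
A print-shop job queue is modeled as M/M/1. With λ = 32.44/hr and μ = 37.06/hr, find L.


ρ = λ/μ = 32.44/37.06 = 0.8753
L = ρ/(1−ρ) = 0.8753/(1 − 0.8753) = 0.8753/0.1247 = 7.0216

Final: 7.0216


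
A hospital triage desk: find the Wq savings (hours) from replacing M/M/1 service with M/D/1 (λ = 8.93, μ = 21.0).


ρ = 8.93/21.0 = 0.4252
Wq(M/M/1) = ρ/(μ−λ) = 0.4252/12.07 = 0.03523 hr
Wq(M/D/1) = ρ/(2(μ−λ)) = 0.01762 hr
Savings = 0.03523 − 0.01762 = 0.01762 hr

Final: 0.01762 hr


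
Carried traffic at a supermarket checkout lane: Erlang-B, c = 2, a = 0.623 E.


B(2,0.623) = 0.106801 (Erlang-B)
Carried load = a(1 − B) = 0.623·(1 − 0.106801) = 0.623·0.893199 = 0.5565 E

Final: 0.5565 Erlangs


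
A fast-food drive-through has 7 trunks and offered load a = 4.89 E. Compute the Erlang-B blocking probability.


B(c,a) = (a^c/c!) / Σ_{k=0}^{c} a^k/k!
a^7/7! = 13.265740
Σ terms (k=0..7): 1.00000 + 4.89000 + 11.95605 + 19.48836 + 23.82452 + 23.30038 + 18.98981 + 13.26574 = 116.714867
B = 13.265740/116.714867 = 0.113659

Final: 0.113659


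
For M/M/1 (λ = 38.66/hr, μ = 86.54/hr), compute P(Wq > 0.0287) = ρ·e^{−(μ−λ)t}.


ρ = 38.66/86.54 = 0.4467
P(Wq > t) = ρ·e^{−(μ−λ)t} = 0.4467·e^{−1.3742}
= 0.4467·0.253053 = 0.113046

Final: 0.113046


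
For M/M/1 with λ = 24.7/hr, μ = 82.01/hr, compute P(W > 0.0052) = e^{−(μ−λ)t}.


W ~ Exponential(μ−λ) for M/M/1.
μ − λ = 82.01 − 24.7 = 57.3100
P(W > t) = e^{−(μ−λ)t} = e^{−0.2980} = 0.742292

Final: 0.742292


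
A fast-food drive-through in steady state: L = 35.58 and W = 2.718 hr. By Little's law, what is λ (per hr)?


λ = L/W = 35.58/2.718 = 13.0905 /hr

Final: 13.0905 /hr


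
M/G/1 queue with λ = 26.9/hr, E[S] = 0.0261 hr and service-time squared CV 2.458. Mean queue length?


ρ = λ·E[S] = 26.9·0.0261 = 0.7021
Lq = ρ²(1+C_s²)/(2(1−ρ)) = 0.4929·(1+2.458)/(2·0.2979)
= 0.4929·3.4580/0.5958 = 2.86085

Final: 2.86085


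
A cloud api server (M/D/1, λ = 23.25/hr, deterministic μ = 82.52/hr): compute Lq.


ρ = 23.25/82.52 = 0.2817
M/D/1: Lq = ρ²/(2(1−ρ)) = 0.07938/(2·0.7183) = 0.05526

Final: 0.05526


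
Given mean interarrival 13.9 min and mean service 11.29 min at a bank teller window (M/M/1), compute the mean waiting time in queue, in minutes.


λ = 60/13.9 = 4.3165 /hr
μ = 60/11.29 = 5.3144 /hr
ρ = λ/μ = 4.3165/5.3144 = 0.8122
Wq = ρ/(μ−λ) = 0.8122/(5.3144−4.3165) = 0.81395 hr
In minutes: 0.81395·60 = 48.837 min

Final: 48.837 min


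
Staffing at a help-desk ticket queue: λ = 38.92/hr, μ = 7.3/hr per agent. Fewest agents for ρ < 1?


Stability requires cμ > λ ⇔ c > λ/μ.
λ/μ = 38.92/7.3 = 5.3315
Minimum integer c = ⌊5.3315⌋ + 1 = 6
Check: 6·7.3 = 43.80 > 38.92, while 5·7.3 = 36.50 ≤ 38.92

Final: 6 servers


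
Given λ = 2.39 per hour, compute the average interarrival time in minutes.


Mean interarrival time = 1/λ = 1/2.39 hour = 0.41841 hour
In minutes: 0.41841 × 60 = 25.1046 min

Final: 25.1046 min


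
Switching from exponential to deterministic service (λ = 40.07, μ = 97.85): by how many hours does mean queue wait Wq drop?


ρ = 40.07/97.85 = 0.4095
Wq(M/M/1) = ρ/(μ−λ) = 0.4095/57.78 = 0.007087 hr
Wq(M/D/1) = ρ/(2(μ−λ)) = 0.003544 hr
Savings = 0.007087 − 0.003544 = 0.003544 hr

Final: 0.003544 hr


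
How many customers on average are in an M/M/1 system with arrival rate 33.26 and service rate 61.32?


ρ = λ/μ = 33.26/61.32 = 0.5424
L = ρ/(1−ρ) = 0.5424/(1 − 0.5424) = 0.5424/0.4576 = 1.1853

Final: 1.1853


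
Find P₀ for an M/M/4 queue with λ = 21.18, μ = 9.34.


a = λ/μ = 21.18/9.34 = 2.2677; ρ = a/c = 0.5669
Σ_{k=0}^{3} a^k/k! (terms k=0..3) = 1.00000 + 2.26767 + 2.57115 + 1.94351 = 7.78233
Tail: a^4/(4!(1−ρ)) = 26.44334/(24·0.4331) = 2.54410
P₀ = 1/(7.78233 + 2.54410) = 1/10.32642 = 0.096839

Final: 0.096839


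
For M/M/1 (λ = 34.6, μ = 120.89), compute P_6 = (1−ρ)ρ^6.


ρ = 34.6/120.89 = 0.2862
P_n = (1−ρ)·ρ^n = (1 − 0.2862)·0.2862^6 = 0.7138·0.0005497 = 0.0003924

Final: 0.0003924


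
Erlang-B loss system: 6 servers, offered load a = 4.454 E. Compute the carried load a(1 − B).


B(6,4.454) = 0.150712 (Erlang-B)
Carried load = a(1 − B) = 4.454·(1 − 0.150712) = 4.454·0.849288 = 3.7827 E

Final: 3.7827 Erlangs


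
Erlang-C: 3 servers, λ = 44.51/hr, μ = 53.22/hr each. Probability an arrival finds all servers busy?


a = λ/μ = 0.8363; ρ = a/3 = 0.2788
P₀ = 0.430801 (from M/M/c formula)
C(c,a) = [a^c/(c!(1−ρ))]·P₀ = [0.58499/(6·0.7212)]·0.430801
= 0.13519·0.430801 = 0.058238

Final: 0.058238


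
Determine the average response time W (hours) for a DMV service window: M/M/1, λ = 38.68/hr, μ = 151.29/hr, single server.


W = 1/(μ−λ) = 1/(151.29 − 38.68) = 1/112.61 = 0.008880 hr

Final: 0.008880 hr


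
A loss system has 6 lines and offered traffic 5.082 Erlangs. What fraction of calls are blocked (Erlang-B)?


B(c,a) = (a^c/c!) / Σ_{k=0}^{c} a^k/k!
a^6/6! = 23.926296
Σ terms (k=0..6): 1.00000 + 5.08200 + 12.91336 + 21.87524 + 27.79249 + 28.24828 + 23.92630 = 120.837663
B = 23.926296/120.837663 = 0.198004

Final: 0.198004


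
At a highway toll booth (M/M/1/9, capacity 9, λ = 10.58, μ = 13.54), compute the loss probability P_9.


ρ = λ/μ = 10.58/13.54 = 0.7814
P_K = (1−ρ)ρ^K/(1−ρ^(K+1)) = (0.2186·0.108593)/(1 − 0.084854)
= 0.023740/0.915146 = 0.025941

Final: 0.025941


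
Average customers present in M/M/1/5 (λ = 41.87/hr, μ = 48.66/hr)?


ρ = 41.87/48.66 = 0.8605
L = ρ[1 − (K+1)ρ^K + Kρ^(K+1)] / [(1−ρ)(1−ρ^(K+1))]
Numerator: 0.8605·(1 − 6·0.471687 + 5·0.405868) = 0.171418
Denominator: (0.1395)·(0.594132) = 0.082905
L = 0.171418/0.082905 = 2.0677

Final: 2.0677


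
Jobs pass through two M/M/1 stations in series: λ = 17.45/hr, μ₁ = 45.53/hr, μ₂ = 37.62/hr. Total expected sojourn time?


Each node sees arrival rate λ = 17.45/hr (tandem ⇒ throughput preserved).
W₁ = 1/(μ₁−λ) = 1/(45.53−17.45) = 0.03561 hr
W₂ = 1/(μ₂−λ) = 1/(37.62−17.45) = 0.04958 hr
W_total = W₁ + W₂ = 0.03561 + 0.04958 = 0.08519 hr

Final: 0.08519 hr


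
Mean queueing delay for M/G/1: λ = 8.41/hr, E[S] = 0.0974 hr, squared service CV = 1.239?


ρ = λ·E[S] = 8.41·0.0974 = 0.8191
E[S²] = E[S]²(1+C_s²) = 0.0974²·(1+1.239) = 0.021241
Wq = λ·E[S²]/(2(1−ρ)) = 8.41·0.021241/(2·0.1809) = 0.49383 hr

Final: 0.49383 hr


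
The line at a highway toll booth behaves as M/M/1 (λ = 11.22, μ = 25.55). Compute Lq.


ρ = 11.22/25.55 = 0.4391
Lq = ρ²/(1−ρ) = 0.1928/0.5609 = 0.3438

Final: 0.3438


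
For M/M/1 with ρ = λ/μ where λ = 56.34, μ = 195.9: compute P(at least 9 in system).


ρ = 56.34/195.9 = 0.2876
P(N ≥ n) = ρ^n = 0.2876^9 = 0.00001346

Final: 0.00001346


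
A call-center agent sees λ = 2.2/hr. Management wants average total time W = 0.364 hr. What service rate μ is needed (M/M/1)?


W = 1/(μ−λ) ⇒ μ − λ = 1/W = 1/0.364 = 2.7473
μ = λ + 1/W = 2.2 + 2.7473 = 4.9473 per hr

Final: 4.9473 /hr


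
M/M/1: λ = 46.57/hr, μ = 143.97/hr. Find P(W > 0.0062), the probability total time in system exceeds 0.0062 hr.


W ~ Exponential(μ−λ) for M/M/1.
μ − λ = 143.97 − 46.57 = 97.4000
P(W > t) = e^{−(μ−λ)t} = e^{−0.6039} = 0.546686

Final: 0.546686


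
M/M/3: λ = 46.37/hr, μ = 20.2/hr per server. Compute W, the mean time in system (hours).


a = 2.2955; ρ = 0.7652; P₀ = 0.068890
Lq = P₀·a^c·ρ/(c!(1−ρ)²) = 1.92735
Wq = Lq/λ = 1.92735/46.37 = 0.04156 hr
W = Wq + 1/μ = 0.04156 + 0.04950 = 0.09107 hr

Final: 0.09107 hr


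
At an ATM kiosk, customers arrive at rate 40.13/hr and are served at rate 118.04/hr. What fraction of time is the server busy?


ρ = λ/μ = 40.13/118.04 = 0.3400

Final: 0.3400


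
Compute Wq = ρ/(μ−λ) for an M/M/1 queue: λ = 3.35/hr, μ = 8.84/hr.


ρ = 3.35/8.84 = 0.3790
Wq = ρ/(μ−λ) = 0.3790/(8.84 − 3.35) = 0.3790/5.49 = 0.06903 hr

Final: 0.06903 hr


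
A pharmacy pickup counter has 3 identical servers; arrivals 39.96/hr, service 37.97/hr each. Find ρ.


ρ = λ/(cμ) = 39.96/(3·37.97) = 39.96/113.91 = 0.3508

Final: 0.3508


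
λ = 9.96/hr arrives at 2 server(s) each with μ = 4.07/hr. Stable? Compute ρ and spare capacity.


Total capacity cμ = 2·4.07 = 8.14/hr
ρ = λ/(cμ) = 9.96/8.14 = 1.2236
Stable ⇔ ρ < 1: NO
Spare capacity = cμ − λ = 8.14 − 9.96 = -1.82/hr

Final: ρ = 1.2236; unstable; margin = -1.82/hr


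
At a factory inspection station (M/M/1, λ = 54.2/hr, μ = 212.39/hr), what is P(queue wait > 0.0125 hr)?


ρ = 54.2/212.39 = 0.2552
P(Wq > t) = ρ·e^{−(μ−λ)t} = 0.2552·e^{−1.9774}
= 0.2552·0.138432 = 0.035327

Final: 0.035327


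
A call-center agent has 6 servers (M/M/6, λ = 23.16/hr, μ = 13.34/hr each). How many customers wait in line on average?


a = λ/μ = 1.7361; ρ = a/6 = 0.2894
P₀ = 0.176091
Lq = P₀·a^c·ρ / (c!·(1−ρ)²) = 0.176091·27.38397·0.2894/(720·0.50502)
= 0.003837

Final: 0.003837


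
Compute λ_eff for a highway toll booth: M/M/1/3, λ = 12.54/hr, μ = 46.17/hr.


ρ = 0.2716; P_K = (1−ρ)ρ^3/(1−ρ^4) = 0.014674
λ_eff = λ(1 − P_K) = 12.54·(1 − 0.014674) = 12.54·0.985326 = 12.3560 /hr

Final: 12.3560 /hr


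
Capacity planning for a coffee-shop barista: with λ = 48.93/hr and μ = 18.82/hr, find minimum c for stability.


Stability requires cμ > λ ⇔ c > λ/μ.
λ/μ = 48.93/18.82 = 2.5999
Minimum integer c = ⌊2.5999⌋ + 1 = 3
Check: 3·18.82 = 56.46 > 48.93, while 2·18.82 = 37.64 ≤ 48.93

Final: 3 servers


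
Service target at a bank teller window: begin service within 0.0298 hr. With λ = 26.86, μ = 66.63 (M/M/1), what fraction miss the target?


ρ = 26.86/66.63 = 0.4031
P(Wq > t) = ρ·e^{−(μ−λ)t} = 0.4031·e^{−1.1851}
= 0.4031·0.305702 = 0.123235

Final: 0.123235


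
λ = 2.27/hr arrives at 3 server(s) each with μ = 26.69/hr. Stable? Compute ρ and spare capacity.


Total capacity cμ = 3·26.69 = 80.07/hr
ρ = λ/(cμ) = 2.27/80.07 = 0.02835
Stable ⇔ ρ < 1: YES
Spare capacity = cμ − λ = 80.07 − 2.27 = 77.80/hr

Final: ρ = 0.02835; stable; margin = 77.80/hr


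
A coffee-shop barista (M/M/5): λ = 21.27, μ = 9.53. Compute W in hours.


a = 2.2319; ρ = 0.4464; P₀ = 0.105897
Lq = P₀·a^c·ρ/(c!(1−ρ)²) = 0.07118
Wq = Lq/λ = 0.07118/21.27 = 0.003346 hr
W = Wq + 1/μ = 0.003346 + 0.10493 = 0.10828 hr

Final: 0.10828 hr


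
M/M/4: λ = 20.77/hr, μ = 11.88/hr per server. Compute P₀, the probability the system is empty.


a = λ/μ = 20.77/11.88 = 1.7483; ρ = a/c = 0.4371
Σ_{k=0}^{3} a^k/k! (terms k=0..3) = 1.00000 + 1.74832 + 1.52831 + 0.89065 = 5.16728
Tail: a^4/(4!(1−ρ)) = 9.34287/(24·0.5629) = 0.69155
P₀ = 1/(5.16728 + 0.69155) = 1/5.85882 = 0.170683

Final: 0.170683


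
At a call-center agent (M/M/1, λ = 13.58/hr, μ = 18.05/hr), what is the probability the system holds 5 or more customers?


ρ = 13.58/18.05 = 0.7524
P(N ≥ n) = ρ^n = 0.7524^5 = 0.241053

Final: 0.241053


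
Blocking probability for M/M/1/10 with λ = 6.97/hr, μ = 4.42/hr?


ρ = λ/μ = 6.97/4.42 = 1.5769
P_K = (1−ρ)ρ^K/(1−ρ^(K+1)) = (-0.5769·95.083484)/(1 − 149.939340)
= -54.855856/-148.939340 = 0.368310

Final: 0.368310


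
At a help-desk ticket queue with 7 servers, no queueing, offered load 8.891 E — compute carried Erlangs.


B(7,8.891) = 0.356056 (Erlang-B)
Carried load = a(1 − B) = 8.891·(1 − 0.356056) = 8.891·0.643944 = 5.7253 E

Final: 5.7253 Erlangs


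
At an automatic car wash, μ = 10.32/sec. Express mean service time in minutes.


Mean service time = 1/μ = 1/10.32 second = 0.09690 second
In minutes: 0.09690 × 0.0166667 = 0.001615 min

Final: 0.001615 min


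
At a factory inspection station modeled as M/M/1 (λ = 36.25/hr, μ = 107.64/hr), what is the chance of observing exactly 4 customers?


ρ = 36.25/107.64 = 0.3368
P_n = (1−ρ)·ρ^n = (1 − 0.3368)·0.3368^4 = 0.6632·0.012863 = 0.008531

Final: 0.008531


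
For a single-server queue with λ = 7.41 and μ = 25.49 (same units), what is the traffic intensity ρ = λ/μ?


ρ = λ/μ = 7.41/25.49 = 0.2907

Final: 0.2907


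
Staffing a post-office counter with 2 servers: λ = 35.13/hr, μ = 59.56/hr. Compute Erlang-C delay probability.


a = λ/μ = 0.5898; ρ = a/2 = 0.2949
P₀ = 0.544506 (from M/M/c formula)
C(c,a) = [a^c/(c!(1−ρ))]·P₀ = [0.34789/(2·0.7051)]·0.544506
= 0.24670·0.544506 = 0.134331

Final: 0.134331


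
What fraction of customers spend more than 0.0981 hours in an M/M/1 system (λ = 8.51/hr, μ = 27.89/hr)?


W ~ Exponential(μ−λ) for M/M/1.
μ − λ = 27.89 − 8.51 = 19.3800
P(W > t) = e^{−(μ−λ)t} = e^{−1.9012} = 0.149393

Final: 0.149393


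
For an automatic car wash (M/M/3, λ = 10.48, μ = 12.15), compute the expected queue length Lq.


a = λ/μ = 0.8626; ρ = a/3 = 0.2875
P₀ = 0.419346
Lq = P₀·a^c·ρ / (c!·(1−ρ)²) = 0.419346·0.64173·0.2875/(6·0.50763)
= 0.02540

Final: 0.02540


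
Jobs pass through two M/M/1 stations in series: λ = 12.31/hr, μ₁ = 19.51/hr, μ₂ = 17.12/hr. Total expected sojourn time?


Each node sees arrival rate λ = 12.31/hr (tandem ⇒ throughput preserved).
W₁ = 1/(μ₁−λ) = 1/(19.51−12.31) = 0.13889 hr
W₂ = 1/(μ₂−λ) = 1/(17.12−12.31) = 0.20790 hr
W_total = W₁ + W₂ = 0.13889 + 0.20790 = 0.34679 hr

Final: 0.34679 hr


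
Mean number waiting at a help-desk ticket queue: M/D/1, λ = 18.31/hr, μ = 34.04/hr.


ρ = 18.31/34.04 = 0.5379
M/D/1: Lq = ρ²/(2(1−ρ)) = 0.2893/(2·0.4621) = 0.31306

Final: 0.31306


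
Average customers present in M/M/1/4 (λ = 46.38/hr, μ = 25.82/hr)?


ρ = 46.38/25.82 = 1.7963
L = ρ[1 − (K+1)ρ^K + Kρ^(K+1)] / [(1−ρ)(1−ρ^(K+1))]
Numerator: 1.7963·(1 − 5·10.411134 + 4·18.701332) = 42.661082
Denominator: (-0.7963)·(-17.701332) = 14.095251
L = 42.661082/14.095251 = 3.0266

Final: 3.0266


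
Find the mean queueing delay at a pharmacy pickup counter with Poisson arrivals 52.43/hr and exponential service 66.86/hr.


ρ = 52.43/66.86 = 0.7842
Wq = ρ/(μ−λ) = 0.7842/(66.86 − 52.43) = 0.7842/14.43 = 0.05434 hr

Final: 0.05434 hr


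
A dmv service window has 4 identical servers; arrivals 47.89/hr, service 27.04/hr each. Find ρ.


ρ = λ/(cμ) = 47.89/(4·27.04) = 47.89/108.16 = 0.4428

Final: 0.4428


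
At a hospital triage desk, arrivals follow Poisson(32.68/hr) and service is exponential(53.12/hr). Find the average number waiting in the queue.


ρ = 32.68/53.12 = 0.6152
Lq = ρ²/(1−ρ) = 0.3785/0.3848 = 0.9836

Final: 0.9836


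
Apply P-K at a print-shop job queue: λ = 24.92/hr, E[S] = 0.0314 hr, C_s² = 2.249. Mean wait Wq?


ρ = λ·E[S] = 24.92·0.0314 = 0.7825
E[S²] = E[S]²(1+C_s²) = 0.0314²·(1+2.249) = 0.003203
Wq = λ·E[S²]/(2(1−ρ)) = 24.92·0.003203/(2·0.2175) = 0.18350 hr

Final: 0.18350 hr


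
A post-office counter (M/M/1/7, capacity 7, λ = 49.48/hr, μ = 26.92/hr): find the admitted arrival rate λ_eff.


ρ = 1.8380; P_K = (1−ρ)ρ^7/(1−ρ^8) = 0.459469
λ_eff = λ(1 − P_K) = 49.48·(1 − 0.459469) = 49.48·0.540531 = 26.7455 /hr

Final: 26.7455 /hr


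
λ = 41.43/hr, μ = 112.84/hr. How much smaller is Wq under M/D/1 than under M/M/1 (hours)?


ρ = 41.43/112.84 = 0.3672
Wq(M/M/1) = ρ/(μ−λ) = 0.3672/71.41 = 0.005142 hr
Wq(M/D/1) = ρ/(2(μ−λ)) = 0.002571 hr
Savings = 0.005142 − 0.002571 = 0.002571 hr

Final: 0.002571 hr


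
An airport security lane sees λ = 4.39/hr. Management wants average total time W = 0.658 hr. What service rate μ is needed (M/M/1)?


W = 1/(μ−λ) ⇒ μ − λ = 1/W = 1/0.658 = 1.5198
μ = λ + 1/W = 4.39 + 1.5198 = 5.9098 per hr

Final: 5.9098 /hr


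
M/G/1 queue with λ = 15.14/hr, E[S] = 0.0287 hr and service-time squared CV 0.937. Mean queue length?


ρ = λ·E[S] = 15.14·0.0287 = 0.4345
Lq = ρ²(1+C_s²)/(2(1−ρ)) = 0.1888·(1+0.937)/(2·0.5655)
= 0.1888·1.9370/1.1310 = 0.32337

Final: 0.32337


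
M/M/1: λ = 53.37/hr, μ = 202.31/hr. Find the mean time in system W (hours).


W = 1/(μ−λ) = 1/(202.31 − 53.37) = 1/148.94 = 0.006714 hr

Final: 0.006714 hr


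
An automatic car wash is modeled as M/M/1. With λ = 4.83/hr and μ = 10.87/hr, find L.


ρ = λ/μ = 4.83/10.87 = 0.4443
L = ρ/(1−ρ) = 0.4443/(1 − 0.4443) = 0.4443/0.5557 = 0.7997

Final: 0.7997


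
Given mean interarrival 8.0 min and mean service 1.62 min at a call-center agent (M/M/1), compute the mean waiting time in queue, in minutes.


λ = 60/8.0 = 7.5000 /hr
μ = 60/1.62 = 37.0370 /hr
ρ = λ/μ = 7.5000/37.0370 = 0.2025
Wq = ρ/(μ−λ) = 0.2025/(37.0370−7.5000) = 0.006856 hr
In minutes: 0.006856·60 = 0.4113 min

Final: 0.4113 min


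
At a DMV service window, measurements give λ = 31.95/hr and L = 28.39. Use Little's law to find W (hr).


W = L/λ = 28.39/31.95 = 0.8886 hr

Final: 0.8886 hr


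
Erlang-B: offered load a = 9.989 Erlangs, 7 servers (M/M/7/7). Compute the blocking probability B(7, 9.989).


B(c,a) = (a^c/c!) / Σ_{k=0}^{c} a^k/k!
a^7/7! = 1968.899531
Σ terms (k=0..7): 1.00000 + 9.98900 + 49.89006 + 166.11727 + 414.83636 + 828.76007 + 1379.74739 + 1968.89953 = 4819.239685
B = 1968.899531/4819.239685 = 0.408550

Final: 0.408550


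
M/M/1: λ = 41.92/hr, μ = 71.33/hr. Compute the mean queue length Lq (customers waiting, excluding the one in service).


ρ = 41.92/71.33 = 0.5877
Lq = ρ²/(1−ρ) = 0.3454/0.4123 = 0.8377

Final: 0.8377


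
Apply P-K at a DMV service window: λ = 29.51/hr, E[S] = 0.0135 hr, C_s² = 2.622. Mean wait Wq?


ρ = λ·E[S] = 29.51·0.0135 = 0.3984
E[S²] = E[S]²(1+C_s²) = 0.0135²·(1+2.622) = 0.0006601
Wq = λ·E[S²]/(2(1−ρ)) = 29.51·0.0006601/(2·0.6016) = 0.01619 hr

Final: 0.01619 hr


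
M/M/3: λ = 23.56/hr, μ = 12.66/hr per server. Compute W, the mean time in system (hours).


a = 1.8610; ρ = 0.6203; P₀ = 0.134738
Lq = P₀·a^c·ρ/(c!(1−ρ)²) = 0.62282
Wq = Lq/λ = 0.62282/23.56 = 0.02644 hr
W = Wq + 1/μ = 0.02644 + 0.07899 = 0.10542 hr

Final: 0.10542 hr


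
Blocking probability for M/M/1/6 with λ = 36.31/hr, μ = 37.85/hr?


ρ = λ/μ = 36.31/37.85 = 0.9593
P_K = (1−ρ)ρ^K/(1−ρ^(K+1)) = (0.04069·0.779403)/(1 − 0.747692)
= 0.031712/0.252308 = 0.125686

Final: 0.125686


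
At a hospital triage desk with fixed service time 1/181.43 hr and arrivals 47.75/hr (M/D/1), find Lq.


ρ = 47.75/181.43 = 0.2632
M/D/1: Lq = ρ²/(2(1−ρ)) = 0.06927/(2·0.7368) = 0.04700

Final: 0.04700


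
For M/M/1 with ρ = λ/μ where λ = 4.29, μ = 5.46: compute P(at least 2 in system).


ρ = 4.29/5.46 = 0.7857
P(N ≥ n) = ρ^n = 0.7857^2 = 0.617347

Final: 0.617347


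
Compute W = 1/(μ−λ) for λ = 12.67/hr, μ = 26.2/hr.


W = 1/(μ−λ) = 1/(26.2 − 12.67) = 1/13.53 = 0.07391 hr

Final: 0.07391 hr


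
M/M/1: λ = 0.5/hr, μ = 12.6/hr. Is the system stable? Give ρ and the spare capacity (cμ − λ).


Total capacity cμ = 1·12.6 = 12.60/hr
ρ = λ/(cμ) = 0.5/12.60 = 0.03968
Stable ⇔ ρ < 1: YES
Spare capacity = cμ − λ = 12.60 − 0.5 = 12.10/hr

Final: ρ = 0.03968; stable; margin = 12.10/hr


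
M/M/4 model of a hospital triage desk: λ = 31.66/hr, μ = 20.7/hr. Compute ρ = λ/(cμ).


ρ = λ/(cμ) = 31.66/(4·20.7) = 31.66/82.80 = 0.3824

Final: 0.3824


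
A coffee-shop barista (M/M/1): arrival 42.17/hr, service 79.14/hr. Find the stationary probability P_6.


ρ = 42.17/79.14 = 0.5329
P_n = (1−ρ)·ρ^n = (1 − 0.5329)·0.5329^6 = 0.4671·0.022890 = 0.010693

Final: 0.010693


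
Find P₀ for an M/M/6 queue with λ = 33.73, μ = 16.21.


a = λ/μ = 33.73/16.21 = 2.0808; ρ = a/c = 0.3468
Σ_{k=0}^{5} a^k/k! (terms k=0..5) = 1.00000 + 2.08081 + 2.16489 + 1.50158 + 0.78113 + 0.32508 = 7.85349
Tail: a^6/(6!(1−ρ)) = 81.17082/(720·0.6532) = 0.17259
P₀ = 1/(7.85349 + 0.17259) = 1/8.02609 = 0.124594

Final: 0.124594


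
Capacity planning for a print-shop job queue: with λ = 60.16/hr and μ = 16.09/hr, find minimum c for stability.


Stability requires cμ > λ ⇔ c > λ/μ.
λ/μ = 60.16/16.09 = 3.7390
Minimum integer c = ⌊3.7390⌋ + 1 = 4
Check: 4·16.09 = 64.36 > 60.16, while 3·16.09 = 48.27 ≤ 60.16

Final: 4 servers
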